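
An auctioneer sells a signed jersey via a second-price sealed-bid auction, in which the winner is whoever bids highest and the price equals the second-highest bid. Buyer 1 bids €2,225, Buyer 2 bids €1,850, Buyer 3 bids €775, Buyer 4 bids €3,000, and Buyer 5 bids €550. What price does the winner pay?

€2,225

Bids in descending order: Buyer 4 €3,000 > Buyer 1 €2,225 > Buyer 2 €1,850 > Buyer 3 €775 > Buyer 5 €550.
Buyer 4 is the highest bidder, so Buyer 4 wins.
Under the second-price rule, the price is the second-highest bid: €2,225.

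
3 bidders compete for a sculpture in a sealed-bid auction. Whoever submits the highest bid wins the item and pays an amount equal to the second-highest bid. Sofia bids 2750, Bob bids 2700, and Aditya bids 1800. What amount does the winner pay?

The winner pays 2700.

Bids in descending order: Sofia 2750; Bob 2700; Aditya 1800.
Sofia has the highest bid, so Sofia wins.
The second-highest bid is 2700, so that is what Sofia pays.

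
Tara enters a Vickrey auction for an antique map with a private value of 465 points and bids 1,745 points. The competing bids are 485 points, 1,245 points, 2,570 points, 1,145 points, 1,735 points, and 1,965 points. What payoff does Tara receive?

Tara's payoff: 0 points.

Highest competing bid: 2,570 points.
Tara's bid 1,745 points is not the highest, so Tara loses, pays nothing, and earns zero payoff.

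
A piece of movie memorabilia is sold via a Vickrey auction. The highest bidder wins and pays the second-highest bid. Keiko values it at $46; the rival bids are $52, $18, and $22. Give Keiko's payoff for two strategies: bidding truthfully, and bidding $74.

The highest competing bid is $52.
Bidding truthfully at $46: the top bid is $52 (a rival), so Keiko loses. Payoff = $0.
Bidding $74: Keiko has the top bid, wins, and pays the second-highest bid $52. Payoff = $46 − $52 = -$6.

(a) $0  (b) -$6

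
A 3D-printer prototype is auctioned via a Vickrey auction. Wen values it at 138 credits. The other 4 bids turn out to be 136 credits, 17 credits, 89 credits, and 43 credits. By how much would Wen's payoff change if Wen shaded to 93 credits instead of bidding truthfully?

Payoff change: -2 credits.

The highest competing bid is 136 credits.
Bidding truthfully at 138 credits: Wen has the top bid, wins, and pays the second-highest bid 136 credits. Payoff = 138 credits − 136 credits = 2 credits.
Bidding 93 credits: the top bid is 136 credits (a rival), so Wen loses. Payoff = 0 credits.
Change = 0 credits − 2 credits = -2 credits.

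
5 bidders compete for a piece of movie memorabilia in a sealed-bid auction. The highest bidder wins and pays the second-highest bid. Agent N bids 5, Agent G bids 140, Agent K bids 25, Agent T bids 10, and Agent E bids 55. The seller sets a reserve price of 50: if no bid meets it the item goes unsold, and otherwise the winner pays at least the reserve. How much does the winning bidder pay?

Bids in descending order: Agent G 140, then Agent E 55, then Agent K 25, then Agent T 10, then Agent N 5.
Agent G has the highest bid, so Agent G wins.
The second-highest bid is 55, which exceeds the reserve, so that sets the price.

55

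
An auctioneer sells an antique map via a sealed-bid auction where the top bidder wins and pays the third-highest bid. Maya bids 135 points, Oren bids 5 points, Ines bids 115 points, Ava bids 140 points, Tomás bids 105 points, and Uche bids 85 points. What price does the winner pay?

Sorted high to low: Ava 140 points; Maya 135 points; Ines 115 points; Tomás 105 points; Uche 85 points; Oren 5 points.
Ava is the highest bidder, so Ava wins.
Under the third-price rule, the price is the third-highest bid: 115 points.

The winner pays 115 points.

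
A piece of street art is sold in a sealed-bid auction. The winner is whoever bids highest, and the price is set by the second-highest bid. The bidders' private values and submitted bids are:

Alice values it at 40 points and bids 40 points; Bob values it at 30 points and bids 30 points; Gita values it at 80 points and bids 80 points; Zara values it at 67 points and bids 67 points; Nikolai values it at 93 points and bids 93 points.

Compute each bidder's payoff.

Alice 0 points, Bob 0 points, Gita 0 points, Zara 0 points, Nikolai 13 points.

Bids in descending order: Nikolai 93 points, then Gita 80 points, then Zara 67 points, then Alice 40 points, then Bob 30 points.
Nikolai has the top bid and wins; the price is the second-highest bid, 80 points.
Nikolai's payoff = 93 points − 80 points = 13 points. All other bidders lose, so their payoff is 0.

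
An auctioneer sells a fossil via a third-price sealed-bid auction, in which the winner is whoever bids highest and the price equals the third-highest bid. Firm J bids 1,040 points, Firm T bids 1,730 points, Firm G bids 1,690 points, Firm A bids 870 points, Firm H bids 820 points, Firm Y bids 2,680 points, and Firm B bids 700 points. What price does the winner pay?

Ordered from highest: Firm Y 2,680 points; Firm T 1,730 points; Firm G 1,690 points; Firm J 1,040 points; Firm A 870 points; Firm H 820 points; Firm B 700 points.
Firm Y is the highest bidder, so Firm Y wins.
Under the third-price rule, the price is the third-highest bid: 1,690 points.

Price paid: 1,690 points.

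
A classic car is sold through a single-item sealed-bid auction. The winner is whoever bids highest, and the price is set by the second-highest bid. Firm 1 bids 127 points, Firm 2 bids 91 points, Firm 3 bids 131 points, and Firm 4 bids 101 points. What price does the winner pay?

127 points

Bids in descending order: Firm 3 131 points > Firm 1 127 points > Firm 4 101 points > Firm 2 91 points.
Firm 3 has the highest bid, so Firm 3 wins.
The second-highest bid is 127 points, so that is what Firm 3 pays.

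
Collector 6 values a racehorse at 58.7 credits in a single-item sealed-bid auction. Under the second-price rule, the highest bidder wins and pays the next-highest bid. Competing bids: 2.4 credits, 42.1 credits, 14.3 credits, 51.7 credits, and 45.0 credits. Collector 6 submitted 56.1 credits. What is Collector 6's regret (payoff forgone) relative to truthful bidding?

The highest competing bid is 51.7 credits.
Bidding truthfully at 58.7 credits: Collector 6 has the top bid, wins, and pays the second-highest bid 51.7 credits. Payoff = 58.7 credits − 51.7 credits = 7.0 credits.
Bidding 56.1 credits: Collector 6 has the top bid, wins, and pays the second-highest bid 51.7 credits. Payoff = 58.7 credits − 51.7 credits = 7.0 credits.
Regret = truthful payoff − actual payoff = 7.0 credits − 7.0 credits = 0.0 credits.
The bid only affects whether you win, not the price — here both bids land on the same side of the top rival bid, so the deviation is payoff-neutral.

Payoff forgone: 0.0 credits.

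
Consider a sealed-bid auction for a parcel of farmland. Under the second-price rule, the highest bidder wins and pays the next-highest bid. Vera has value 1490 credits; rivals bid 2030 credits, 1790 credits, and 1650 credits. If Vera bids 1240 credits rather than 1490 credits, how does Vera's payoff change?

Change in payoff: 0 credits.

The highest competing bid is 2030 credits.
Bidding truthfully at 1490 credits: the top bid is 2030 credits (a rival), so Vera loses. Payoff = 0 credits.
Bidding 1240 credits: the top bid is 2030 credits (a rival), so Vera loses. Payoff = 0 credits.
Change = 0 credits − 0 credits = 0 credits.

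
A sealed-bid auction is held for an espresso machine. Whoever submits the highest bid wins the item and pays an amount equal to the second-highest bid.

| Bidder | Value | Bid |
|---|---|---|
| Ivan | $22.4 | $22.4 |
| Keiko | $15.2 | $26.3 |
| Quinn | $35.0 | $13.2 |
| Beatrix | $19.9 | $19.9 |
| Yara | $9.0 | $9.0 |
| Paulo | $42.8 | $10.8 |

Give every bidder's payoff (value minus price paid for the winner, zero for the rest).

Ordered from highest: Keiko $26.3, then Ivan $22.4, then Beatrix $19.9, then Quinn $13.2, then Paulo $10.8, then Yara $9.0.
Keiko has the top bid and wins; the price is the second-highest bid, $22.4.
Keiko's payoff = $15.2 − $22.4 = -$7.2. All other bidders lose, so their payoff is 0.

Ivan $0.0, Keiko -$7.2, Quinn $0.0, Beatrix $0.0, Yara $0.0, Paulo $0.0.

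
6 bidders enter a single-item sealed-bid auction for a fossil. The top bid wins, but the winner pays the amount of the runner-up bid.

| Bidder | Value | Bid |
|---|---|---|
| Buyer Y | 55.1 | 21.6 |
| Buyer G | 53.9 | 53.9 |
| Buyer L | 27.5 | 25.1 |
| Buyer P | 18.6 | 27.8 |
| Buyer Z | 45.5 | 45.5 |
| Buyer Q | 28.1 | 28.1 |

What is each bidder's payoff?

Buyer Y 0.0, Buyer G 8.4, Buyer L 0.0, Buyer P 0.0, Buyer Z 0.0, Buyer Q 0.0.

Ordered from highest: Buyer G 53.9; Buyer Z 45.5; Buyer Q 28.1; Buyer P 27.8; Buyer L 25.1; Buyer Y 21.6.
Buyer G has the top bid and wins; the price is the second-highest bid, 45.5.
Buyer G's payoff = 53.9 − 45.5 = 8.4. All other bidders lose, so their payoff is 0.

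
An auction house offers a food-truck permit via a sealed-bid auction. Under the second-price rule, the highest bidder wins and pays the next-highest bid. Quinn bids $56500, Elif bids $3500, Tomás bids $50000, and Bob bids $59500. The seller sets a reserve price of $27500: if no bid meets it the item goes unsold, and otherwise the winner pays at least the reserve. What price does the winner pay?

Sorted high to low: Bob $59500, then Quinn $56500, then Tomás $50000, then Elif $3500.
Bob has the highest bid, so Bob wins.
The second-highest bid is $56500, which exceeds the reserve, so that sets the price.

$56500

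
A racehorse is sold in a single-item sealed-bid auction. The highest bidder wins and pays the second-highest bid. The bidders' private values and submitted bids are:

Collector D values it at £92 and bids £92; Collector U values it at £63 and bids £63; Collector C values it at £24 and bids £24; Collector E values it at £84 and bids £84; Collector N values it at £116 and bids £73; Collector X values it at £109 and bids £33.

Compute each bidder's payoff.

Sorted high to low: Collector D £92 > Collector E £84 > Collector N £73 > Collector U £63 > Collector X £33 > Collector C £24.
Collector D has the top bid and wins; the price is the second-highest bid, £84.
Collector D's payoff = £92 − £84 = £8. All other bidders lose, so their payoff is 0.

Payoffs: Collector D £8, Collector U £0, Collector C £0, Collector E £0, Collector N £0, Collector X £0.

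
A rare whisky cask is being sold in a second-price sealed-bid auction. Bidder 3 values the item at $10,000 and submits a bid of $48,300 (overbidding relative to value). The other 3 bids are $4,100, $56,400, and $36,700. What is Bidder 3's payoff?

The bidder's payoff: $0.

Highest competing bid: $56,400.
Bidder 3's bid $48,300 is not the highest, so Bidder 3 loses, pays nothing, and earns zero payoff.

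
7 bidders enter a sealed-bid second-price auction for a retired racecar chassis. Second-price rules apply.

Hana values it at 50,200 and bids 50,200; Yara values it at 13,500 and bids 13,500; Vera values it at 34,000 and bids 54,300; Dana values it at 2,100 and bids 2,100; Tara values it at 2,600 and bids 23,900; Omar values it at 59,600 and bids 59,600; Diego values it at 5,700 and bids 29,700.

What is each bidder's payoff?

Ranking the bids: Omar 59,600; Vera 54,300; Hana 50,200; Diego 29,700; Tara 23,900; Yara 13,500; Dana 2,100.
Omar has the top bid and wins; the price is the second-highest bid, 54,300.
Omar's payoff = 59,600 − 54,300 = 5,300. All other bidders lose, so their payoff is 0.

Payoffs: Hana 0, Yara 0, Vera 0, Dana 0, Tara 0, Omar 5,300, Diego 0.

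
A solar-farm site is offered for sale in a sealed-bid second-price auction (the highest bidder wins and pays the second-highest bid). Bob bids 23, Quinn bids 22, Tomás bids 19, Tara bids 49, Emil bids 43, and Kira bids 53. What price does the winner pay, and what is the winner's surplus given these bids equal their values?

Price 49; surplus 4.

Bids in descending order: Kira 53, then Tara 49, then Emil 43, then Bob 23, then Quinn 22, then Tomás 19.
Kira is the highest bidder, so Kira wins.
Under the second-price rule, the price is the second-highest bid: 49.
Surplus = 53 − 49 = 4.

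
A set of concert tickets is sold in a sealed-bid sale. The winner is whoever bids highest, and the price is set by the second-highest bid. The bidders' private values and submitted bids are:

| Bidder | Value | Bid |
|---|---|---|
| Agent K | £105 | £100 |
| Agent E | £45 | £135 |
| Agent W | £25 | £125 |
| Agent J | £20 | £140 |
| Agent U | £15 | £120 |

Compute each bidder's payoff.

Payoffs: Agent K £0, Agent E £0, Agent W £0, Agent J -£115, Agent U £0.

Sorted high to low: Agent J £140; Agent E £135; Agent W £125; Agent U £120; Agent K £100.
Agent J has the top bid and wins; the price is the second-highest bid, £135.
Agent J's payoff = £20 − £135 = -£115. All other bidders lose, so their payoff is 0.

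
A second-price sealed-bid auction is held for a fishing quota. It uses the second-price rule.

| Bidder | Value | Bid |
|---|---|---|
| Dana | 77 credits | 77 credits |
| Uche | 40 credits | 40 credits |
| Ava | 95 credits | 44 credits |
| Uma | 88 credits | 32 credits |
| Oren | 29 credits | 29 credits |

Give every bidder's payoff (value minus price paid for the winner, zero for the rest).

Sorted high to low: Dana 77 credits > Ava 44 credits > Uche 40 credits > Uma 32 credits > Oren 29 credits.
Dana has the top bid and wins; the price is the second-highest bid, 44 credits.
Dana's payoff = 77 credits − 44 credits = 33 credits. All other bidders lose, so their payoff is 0.

Payoffs: Dana 33 credits, Uche 0 credits, Ava 0 credits, Uma 0 credits, Oren 0 credits.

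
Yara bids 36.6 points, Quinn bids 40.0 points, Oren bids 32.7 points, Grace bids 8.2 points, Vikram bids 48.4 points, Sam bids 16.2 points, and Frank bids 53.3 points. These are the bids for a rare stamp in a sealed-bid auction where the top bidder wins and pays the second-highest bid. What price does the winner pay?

48.4 points

Sorted high to low: Frank 53.3 points; Vikram 48.4 points; Quinn 40.0 points; Yara 36.6 points; Oren 32.7 points; Sam 16.2 points; Grace 8.2 points.
Frank is the highest bidder, so Frank wins.
Under the second-price rule, the price is the second-highest bid: 48.4 points.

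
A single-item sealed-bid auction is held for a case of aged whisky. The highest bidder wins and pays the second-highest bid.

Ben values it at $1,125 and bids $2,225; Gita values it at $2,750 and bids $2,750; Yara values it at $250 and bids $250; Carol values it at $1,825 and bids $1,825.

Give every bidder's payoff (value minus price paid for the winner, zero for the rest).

Ben $0, Gita $525, Yara $0, Carol $0.

Bids in descending order: Gita $2,750 > Ben $2,225 > Carol $1,825 > Yara $250.
Gita has the top bid and wins; the price is the second-highest bid, $2,225.
Gita's payoff = $2,750 − $2,225 = $525. All other bidders lose, so their payoff is 0.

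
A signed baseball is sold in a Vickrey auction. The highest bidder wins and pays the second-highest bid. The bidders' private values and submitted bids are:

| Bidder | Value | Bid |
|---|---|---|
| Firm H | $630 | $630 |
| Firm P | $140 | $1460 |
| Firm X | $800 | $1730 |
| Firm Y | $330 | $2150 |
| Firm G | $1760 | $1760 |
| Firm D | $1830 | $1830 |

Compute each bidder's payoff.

Firm H $0, Firm P $0, Firm X $0, Firm Y -$1500, Firm G $0, Firm D $0.

Ranking the bids: Firm Y $2150; Firm D $1830; Firm G $1760; Firm X $1730; Firm P $1460; Firm H $630.
Firm Y has the top bid and wins; the price is the second-highest bid, $1830.
Firm Y's payoff = $330 − $1830 = -$1500. All other bidders lose, so their payoff is 0.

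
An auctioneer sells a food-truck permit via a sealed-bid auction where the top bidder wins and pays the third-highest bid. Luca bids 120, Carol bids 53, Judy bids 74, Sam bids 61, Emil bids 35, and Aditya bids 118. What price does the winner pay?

The winner pays 74.

Bids in descending order: Luca 120 > Aditya 118 > Judy 74 > Sam 61 > Carol 53 > Emil 35.
Luca is the highest bidder, so Luca wins.
Under the third-price rule, the price is the third-highest bid: 74.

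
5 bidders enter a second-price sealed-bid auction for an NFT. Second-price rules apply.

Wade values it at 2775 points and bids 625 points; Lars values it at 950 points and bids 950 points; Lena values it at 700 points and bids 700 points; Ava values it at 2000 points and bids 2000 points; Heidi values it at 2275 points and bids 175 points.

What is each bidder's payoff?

Sorted high to low: Ava 2000 points > Lars 950 points > Lena 700 points > Wade 625 points > Heidi 175 points.
Ava has the top bid and wins; the price is the second-highest bid, 950 points.
Ava's payoff = 2000 points − 950 points = 1050 points. All other bidders lose, so their payoff is 0.

Payoffs: Wade 0 points, Lars 0 points, Lena 0 points, Ava 1050 points, Heidi 0 points.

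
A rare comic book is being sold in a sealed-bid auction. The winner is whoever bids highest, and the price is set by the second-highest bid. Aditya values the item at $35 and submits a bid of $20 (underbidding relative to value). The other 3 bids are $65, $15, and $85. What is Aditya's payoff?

Payoff = $0.

Highest competing bid: $85.
Aditya's bid $20 is not the highest, so Aditya loses, pays nothing, and earns zero payoff.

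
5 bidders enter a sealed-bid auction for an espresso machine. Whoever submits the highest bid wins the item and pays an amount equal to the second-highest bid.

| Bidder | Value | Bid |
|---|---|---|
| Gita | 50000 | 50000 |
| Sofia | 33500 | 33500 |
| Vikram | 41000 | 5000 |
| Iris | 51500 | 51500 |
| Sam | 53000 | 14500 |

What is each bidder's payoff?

Sorted high to low: Iris 51500, then Gita 50000, then Sofia 33500, then Sam 14500, then Vikram 5000.
Iris has the top bid and wins; the price is the second-highest bid, 50000.
Iris's payoff = 51500 − 50000 = 1500. All other bidders lose, so their payoff is 0.

Payoffs: Gita 0, Sofia 0, Vikram 0, Iris 1500, Sam 0.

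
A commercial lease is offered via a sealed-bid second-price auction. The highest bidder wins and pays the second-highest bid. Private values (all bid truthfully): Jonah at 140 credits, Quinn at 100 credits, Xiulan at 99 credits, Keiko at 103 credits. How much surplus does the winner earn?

37 credits

Sorted high to low: Jonah 140 credits, then Keiko 103 credits, then Quinn 100 credits, then Xiulan 99 credits.
Jonah wins with the top bid and pays the second-highest, 103 credits.
Surplus = 140 credits − 103 credits = 37 credits.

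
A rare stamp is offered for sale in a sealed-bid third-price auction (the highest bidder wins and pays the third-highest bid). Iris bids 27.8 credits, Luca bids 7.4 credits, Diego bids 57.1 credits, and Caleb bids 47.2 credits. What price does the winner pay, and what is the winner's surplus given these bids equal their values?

Ranking the bids: Diego 57.1 credits; Caleb 47.2 credits; Iris 27.8 credits; Luca 7.4 credits.
Diego is the highest bidder, so Diego wins.
Under the third-price rule, the price is the third-highest bid: 27.8 credits.
Surplus = 57.1 credits − 27.8 credits = 29.3 credits.

Price 27.8 credits; surplus 29.3 credits.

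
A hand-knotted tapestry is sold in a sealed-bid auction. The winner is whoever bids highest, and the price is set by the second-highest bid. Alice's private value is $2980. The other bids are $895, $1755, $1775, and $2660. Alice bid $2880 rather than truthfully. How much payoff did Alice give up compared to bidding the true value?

The highest competing bid is $2660.
Bidding truthfully at $2980: Alice has the top bid, wins, and pays the second-highest bid $2660. Payoff = $2980 − $2660 = $320.
Bidding $2880: Alice has the top bid, wins, and pays the second-highest bid $2660. Payoff = $2980 − $2660 = $320.
Regret = truthful payoff − actual payoff = $320 − $320 = $0.

Regret: $0.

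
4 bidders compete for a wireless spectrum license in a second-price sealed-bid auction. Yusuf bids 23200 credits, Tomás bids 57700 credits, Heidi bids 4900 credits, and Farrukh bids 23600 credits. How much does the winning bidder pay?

Bids in descending order: Tomás 57700 credits; Farrukh 23600 credits; Yusuf 23200 credits; Heidi 4900 credits.
Tomás has the highest bid, so Tomás wins.
The second-highest bid is 23600 credits, so that is what Tomás pays.

Price paid: 23600 credits.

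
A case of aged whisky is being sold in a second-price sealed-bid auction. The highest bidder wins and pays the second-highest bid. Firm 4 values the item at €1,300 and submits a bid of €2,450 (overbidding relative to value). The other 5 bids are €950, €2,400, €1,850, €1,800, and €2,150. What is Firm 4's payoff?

Highest competing bid: €2,400.
Firm 4's bid €2,450 is the highest overall, so Firm 4 wins and pays the second-highest bid, €2,400.
Payoff = value − price = €1,300 − €2,400 = -€1,100.
Overbidding won the item at a price above value — truthful bidding would have avoided this loss.

-€1,100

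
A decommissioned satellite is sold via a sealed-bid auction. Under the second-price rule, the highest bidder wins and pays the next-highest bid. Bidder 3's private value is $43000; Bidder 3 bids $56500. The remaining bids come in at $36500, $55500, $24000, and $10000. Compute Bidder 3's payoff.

-$12500

Highest competing bid: $55500.
Bidder 3's bid $56500 is the highest overall, so Bidder 3 wins and pays the second-highest bid, $55500.
Payoff = value − price = $43000 − $55500 = -$12500.
Overbidding won the item at a price above value — truthful bidding would have avoided this loss.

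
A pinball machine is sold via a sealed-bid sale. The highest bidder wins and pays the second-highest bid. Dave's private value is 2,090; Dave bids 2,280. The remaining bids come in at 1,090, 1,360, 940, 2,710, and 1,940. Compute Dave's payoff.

Highest competing bid: 2,710.
Dave's bid 2,280 is not the highest, so Dave loses, pays nothing, and earns zero payoff.

0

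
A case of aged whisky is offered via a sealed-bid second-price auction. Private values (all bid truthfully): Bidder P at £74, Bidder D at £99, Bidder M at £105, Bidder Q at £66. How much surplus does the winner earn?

Surplus = £6.

Ranking the bids: Bidder M £105; Bidder D £99; Bidder P £74; Bidder Q £66.
Bidder M wins with the top bid and pays the second-highest, £99.
Surplus = £105 − £99 = £6.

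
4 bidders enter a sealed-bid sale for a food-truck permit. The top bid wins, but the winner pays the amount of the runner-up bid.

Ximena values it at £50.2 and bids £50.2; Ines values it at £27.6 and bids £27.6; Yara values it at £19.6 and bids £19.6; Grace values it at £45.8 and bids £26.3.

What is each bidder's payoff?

Bids in descending order: Ximena £50.2; Ines £27.6; Grace £26.3; Yara £19.6.
Ximena has the top bid and wins; the price is the second-highest bid, £27.6.
Ximena's payoff = £50.2 − £27.6 = £22.6. All other bidders lose, so their payoff is 0.

Payoffs: Ximena £22.6, Ines £0.0, Yara £0.0, Grace £0.0.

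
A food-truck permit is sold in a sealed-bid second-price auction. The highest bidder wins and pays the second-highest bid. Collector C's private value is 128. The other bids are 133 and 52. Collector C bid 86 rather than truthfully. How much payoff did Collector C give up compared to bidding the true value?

Payoff forgone: 0.

The highest competing bid is 133.
Bidding truthfully at 128: the top bid is 133 (a rival), so Collector C loses. Payoff = 0.
Bidding 86: the top bid is 133 (a rival), so Collector C loses. Payoff = 0.
Regret = truthful payoff − actual payoff = 0 − 0 = 0.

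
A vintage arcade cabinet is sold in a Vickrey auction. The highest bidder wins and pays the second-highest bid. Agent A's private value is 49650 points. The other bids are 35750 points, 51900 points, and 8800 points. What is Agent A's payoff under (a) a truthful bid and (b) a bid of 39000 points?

The highest competing bid is 51900 points.
Bidding truthfully at 49650 points: the top bid is 51900 points (a rival), so Agent A loses. Payoff = 0 points.
Bidding 39000 points: the top bid is 51900 points (a rival), so Agent A loses. Payoff = 0 points.
The bid only affects whether you win, not the price — here both bids land on the same side of the top rival bid, so the deviation is payoff-neutral.

Truthful: 0 points; alternative: 0 points.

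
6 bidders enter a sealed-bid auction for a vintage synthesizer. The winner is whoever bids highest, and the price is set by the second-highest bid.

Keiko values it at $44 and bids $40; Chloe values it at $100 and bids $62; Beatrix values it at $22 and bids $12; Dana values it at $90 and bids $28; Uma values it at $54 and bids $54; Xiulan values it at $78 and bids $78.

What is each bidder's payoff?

Ordered from highest: Xiulan $78; Chloe $62; Uma $54; Keiko $40; Dana $28; Beatrix $12.
Xiulan has the top bid and wins; the price is the second-highest bid, $62.
Xiulan's payoff = $78 − $62 = $16. All other bidders lose, so their payoff is 0.

Keiko $0, Chloe $0, Beatrix $0, Dana $0, Uma $0, Xiulan $16.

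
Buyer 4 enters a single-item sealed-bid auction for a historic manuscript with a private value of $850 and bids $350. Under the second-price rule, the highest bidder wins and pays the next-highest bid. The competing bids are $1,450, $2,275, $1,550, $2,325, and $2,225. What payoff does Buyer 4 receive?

Highest competing bid: $2,325.
Buyer 4's bid $350 is not the highest, so Buyer 4 loses, pays nothing, and earns zero payoff.

Payoff = $0.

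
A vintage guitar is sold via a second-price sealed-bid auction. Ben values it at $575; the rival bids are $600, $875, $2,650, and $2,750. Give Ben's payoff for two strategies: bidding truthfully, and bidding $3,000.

The highest competing bid is $2,750.
Bidding truthfully at $575: the top bid is $2,750 (a rival), so Ben loses. Payoff = $0.
Bidding $3,000: Ben has the top bid, wins, and pays the second-highest bid $2,750. Payoff = $575 − $2,750 = -$2,175.
Deviating from a truthful bid can only lose payoff in a second-price auction — never gain.

Truthful: $0; alternative: -$2,175.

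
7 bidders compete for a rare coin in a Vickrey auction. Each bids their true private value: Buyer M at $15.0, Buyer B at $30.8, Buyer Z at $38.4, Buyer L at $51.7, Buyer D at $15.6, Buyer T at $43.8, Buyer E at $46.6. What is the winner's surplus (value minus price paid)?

Ordered from highest: Buyer L $51.7, then Buyer E $46.6, then Buyer T $43.8, then Buyer Z $38.4, then Buyer B $30.8, then Buyer D $15.6, then Buyer M $15.0.
Buyer L wins with the top bid and pays the second-highest, $46.6.
Surplus = $51.7 − $46.6 = $5.1.

Surplus = $5.1.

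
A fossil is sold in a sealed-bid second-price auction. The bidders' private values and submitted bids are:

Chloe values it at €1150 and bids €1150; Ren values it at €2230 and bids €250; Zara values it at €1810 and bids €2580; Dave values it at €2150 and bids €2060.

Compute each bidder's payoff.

Bids in descending order: Zara €2580 > Dave €2060 > Chloe €1150 > Ren €250.
Zara has the top bid and wins; the price is the second-highest bid, €2060.
Zara's payoff = €1810 − €2060 = -€250. All other bidders lose, so their payoff is 0.

Payoffs: Chloe €0, Ren €0, Zara -€250, Dave €0.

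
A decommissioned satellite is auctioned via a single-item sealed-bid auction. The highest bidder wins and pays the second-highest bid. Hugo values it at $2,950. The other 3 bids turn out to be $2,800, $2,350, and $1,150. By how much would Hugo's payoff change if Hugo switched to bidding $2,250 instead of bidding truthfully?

Payoff change: -$150.

The highest competing bid is $2,800.
Bidding truthfully at $2,950: Hugo has the top bid, wins, and pays the second-highest bid $2,800. Payoff = $2,950 − $2,800 = $150.
Bidding $2,250: the top bid is $2,800 (a rival), so Hugo loses. Payoff = $0.
Change = $0 − $150 = -$150.
This is the dominant-strategy logic: truthful bidding weakly beats any alternative.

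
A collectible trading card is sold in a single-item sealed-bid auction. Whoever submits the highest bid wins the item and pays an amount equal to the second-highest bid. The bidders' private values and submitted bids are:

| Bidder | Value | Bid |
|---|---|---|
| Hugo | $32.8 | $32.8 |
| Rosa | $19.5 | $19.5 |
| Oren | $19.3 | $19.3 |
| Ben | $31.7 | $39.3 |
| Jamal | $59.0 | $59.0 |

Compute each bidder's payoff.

Ranking the bids: Jamal $59.0; Ben $39.3; Hugo $32.8; Rosa $19.5; Oren $19.3.
Jamal has the top bid and wins; the price is the second-highest bid, $39.3.
Jamal's payoff = $59.0 − $39.3 = $19.7. All other bidders lose, so their payoff is 0.

Hugo $0.0, Rosa $0.0, Oren $0.0, Ben $0.0, Jamal $19.7.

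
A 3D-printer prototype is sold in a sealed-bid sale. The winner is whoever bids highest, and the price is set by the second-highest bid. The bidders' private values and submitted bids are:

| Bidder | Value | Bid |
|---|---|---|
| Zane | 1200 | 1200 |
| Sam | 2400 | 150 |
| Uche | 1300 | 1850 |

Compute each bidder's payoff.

Zane 0, Sam 0, Uche 100.

Ranking the bids: Uche 1850; Zane 1200; Sam 150.
Uche has the top bid and wins; the price is the second-highest bid, 1200.
Uche's payoff = 1300 − 1200 = 100. All other bidders lose, so their payoff is 0.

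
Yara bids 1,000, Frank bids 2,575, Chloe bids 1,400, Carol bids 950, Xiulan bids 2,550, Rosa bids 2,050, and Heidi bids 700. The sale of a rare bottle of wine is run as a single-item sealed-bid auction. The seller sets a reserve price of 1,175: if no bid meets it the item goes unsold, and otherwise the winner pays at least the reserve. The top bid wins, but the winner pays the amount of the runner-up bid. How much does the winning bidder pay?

Price paid: 2,550.

Sorted high to low: Frank 2,575; Xiulan 2,550; Rosa 2,050; Chloe 1,400; Yara 1,000; Carol 950; Heidi 700.
Frank has the highest bid, so Frank wins.
The second-highest bid is 2,550, which exceeds the reserve, so that sets the price.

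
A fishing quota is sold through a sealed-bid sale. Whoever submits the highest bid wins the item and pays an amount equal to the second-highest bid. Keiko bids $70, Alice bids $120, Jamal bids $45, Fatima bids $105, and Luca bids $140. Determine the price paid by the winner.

The winner pays $120.

Ranking the bids: Luca $140; Alice $120; Fatima $105; Keiko $70; Jamal $45.
Luca has the highest bid, so Luca wins.
The second-highest bid is $120, so that is what Luca pays.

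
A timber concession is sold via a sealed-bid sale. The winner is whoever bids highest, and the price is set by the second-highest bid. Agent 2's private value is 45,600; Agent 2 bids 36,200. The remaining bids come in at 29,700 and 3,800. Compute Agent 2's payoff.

The bidder's payoff: 15,900.

Highest competing bid: 29,700.
Agent 2's bid 36,200 is the highest overall, so Agent 2 wins and pays the second-highest bid, 29,700.
Payoff = value − price = 45,600 − 29,700 = 15,900.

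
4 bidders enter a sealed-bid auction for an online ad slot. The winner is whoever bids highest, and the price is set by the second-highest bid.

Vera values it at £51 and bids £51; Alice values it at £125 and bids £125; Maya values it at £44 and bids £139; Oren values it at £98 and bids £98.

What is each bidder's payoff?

Payoffs: Vera £0, Alice £0, Maya -£81, Oren £0.

Ordered from highest: Maya £139 > Alice £125 > Oren £98 > Vera £51.
Maya has the top bid and wins; the price is the second-highest bid, £125.
Maya's payoff = £44 − £125 = -£81. All other bidders lose, so their payoff is 0.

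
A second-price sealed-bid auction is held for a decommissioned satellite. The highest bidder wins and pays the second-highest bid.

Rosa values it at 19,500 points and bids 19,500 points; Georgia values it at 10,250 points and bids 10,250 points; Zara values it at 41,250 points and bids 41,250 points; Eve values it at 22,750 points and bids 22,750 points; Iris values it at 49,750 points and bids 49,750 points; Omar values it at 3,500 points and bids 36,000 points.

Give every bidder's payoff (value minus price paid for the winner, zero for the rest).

Rosa 0 points, Georgia 0 points, Zara 0 points, Eve 0 points, Iris 8,500 points, Omar 0 points.

Ordered from highest: Iris 49,750 points, then Zara 41,250 points, then Omar 36,000 points, then Eve 22,750 points, then Rosa 19,500 points, then Georgia 10,250 points.
Iris has the top bid and wins; the price is the second-highest bid, 41,250 points.
Iris's payoff = 49,750 points − 41,250 points = 8,500 points. All other bidders lose, so their payoff is 0.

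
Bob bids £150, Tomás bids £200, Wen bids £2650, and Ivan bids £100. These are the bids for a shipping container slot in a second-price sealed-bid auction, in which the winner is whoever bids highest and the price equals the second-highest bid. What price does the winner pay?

Bids in descending order: Wen £2650, then Tomás £200, then Bob £150, then Ivan £100.
Wen is the highest bidder, so Wen wins.
Under the second-price rule, the price is the second-highest bid: £200.

Price paid: £200.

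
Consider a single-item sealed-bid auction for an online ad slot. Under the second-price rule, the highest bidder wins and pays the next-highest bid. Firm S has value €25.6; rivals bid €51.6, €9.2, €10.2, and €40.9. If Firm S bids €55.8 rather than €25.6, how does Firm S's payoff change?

The highest competing bid is €51.6.
Bidding truthfully at €25.6: the top bid is €51.6 (a rival), so Firm S loses. Payoff = €0.0.
Bidding €55.8: Firm S has the top bid, wins, and pays the second-highest bid €51.6. Payoff = €25.6 − €51.6 = -€26.0.
Change = -€26.0 − €0.0 = -€26.0.

Change in payoff: -€26.0.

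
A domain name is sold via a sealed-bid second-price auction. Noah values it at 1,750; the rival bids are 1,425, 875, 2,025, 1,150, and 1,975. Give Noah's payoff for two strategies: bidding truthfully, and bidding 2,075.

(a) 0  (b) -275

The highest competing bid is 2,025.
Bidding truthfully at 1,750: the top bid is 2,025 (a rival), so Noah loses. Payoff = 0.
Bidding 2,075: Noah has the top bid, wins, and pays the second-highest bid 2,025. Payoff = 1,750 − 2,025 = -275.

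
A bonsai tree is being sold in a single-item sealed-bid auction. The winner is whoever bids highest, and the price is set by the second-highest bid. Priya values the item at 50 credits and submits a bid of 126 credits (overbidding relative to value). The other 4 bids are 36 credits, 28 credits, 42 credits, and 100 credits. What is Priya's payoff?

-50 credits

Highest competing bid: 100 credits.
Priya's bid 126 credits is the highest overall, so Priya wins and pays the second-highest bid, 100 credits.
Payoff = value − price = 50 credits − 100 credits = -50 credits.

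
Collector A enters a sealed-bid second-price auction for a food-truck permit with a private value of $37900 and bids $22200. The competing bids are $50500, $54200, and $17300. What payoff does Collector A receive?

Highest competing bid: $54200.
Collector A's bid $22200 is not the highest, so Collector A loses, pays nothing, and earns zero payoff.

Collector A's payoff: $0.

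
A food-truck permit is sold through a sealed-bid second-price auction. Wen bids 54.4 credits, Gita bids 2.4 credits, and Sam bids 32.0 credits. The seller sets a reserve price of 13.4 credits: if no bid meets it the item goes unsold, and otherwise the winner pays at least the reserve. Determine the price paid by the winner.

32.0 credits

Bids in descending order: Wen 54.4 credits, then Sam 32.0 credits, then Gita 2.4 credits.
Wen has the highest bid, so Wen wins.
The second-highest bid is 32.0 credits, which exceeds the reserve, so that sets the price.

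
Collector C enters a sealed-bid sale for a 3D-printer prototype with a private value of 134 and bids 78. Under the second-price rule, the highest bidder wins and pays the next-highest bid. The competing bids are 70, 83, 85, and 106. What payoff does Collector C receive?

Payoff = 0.

Highest competing bid: 106.
Collector C's bid 78 is not the highest, so Collector C loses, pays nothing, and earns zero payoff.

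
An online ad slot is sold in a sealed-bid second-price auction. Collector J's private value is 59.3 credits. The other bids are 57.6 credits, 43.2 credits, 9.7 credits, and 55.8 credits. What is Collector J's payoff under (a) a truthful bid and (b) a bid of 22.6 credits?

The highest competing bid is 57.6 credits.
Bidding truthfully at 59.3 credits: Collector J has the top bid, wins, and pays the second-highest bid 57.6 credits. Payoff = 59.3 credits − 57.6 credits = 1.7 credits.
Bidding 22.6 credits: the top bid is 57.6 credits (a rival), so Collector J loses. Payoff = 0.0 credits.
This is the dominant-strategy logic: truthful bidding weakly beats any alternative.

(a) 1.7 credits  (b) 0.0 credits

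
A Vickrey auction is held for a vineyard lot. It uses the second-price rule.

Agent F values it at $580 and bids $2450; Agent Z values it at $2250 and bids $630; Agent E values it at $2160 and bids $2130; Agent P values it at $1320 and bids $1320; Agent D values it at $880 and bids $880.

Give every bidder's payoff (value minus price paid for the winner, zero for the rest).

Sorted high to low: Agent F $2450; Agent E $2130; Agent P $1320; Agent D $880; Agent Z $630.
Agent F has the top bid and wins; the price is the second-highest bid, $2130.
Agent F's payoff = $580 − $2130 = -$1550. All other bidders lose, so their payoff is 0.

Agent F -$1550, Agent Z $0, Agent E $0, Agent P $0, Agent D $0.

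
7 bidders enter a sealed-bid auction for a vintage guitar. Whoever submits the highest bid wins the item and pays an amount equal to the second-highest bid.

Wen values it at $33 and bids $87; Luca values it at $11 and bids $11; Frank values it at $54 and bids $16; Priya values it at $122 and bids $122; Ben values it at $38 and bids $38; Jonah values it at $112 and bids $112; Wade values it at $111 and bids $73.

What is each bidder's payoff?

Payoffs: Wen $0, Luca $0, Frank $0, Priya $10, Ben $0, Jonah $0, Wade $0.

Sorted high to low: Priya $122, then Jonah $112, then Wen $87, then Wade $73, then Ben $38, then Frank $16, then Luca $11.
Priya has the top bid and wins; the price is the second-highest bid, $112.
Priya's payoff = $122 − $112 = $10. All other bidders lose, so their payoff is 0.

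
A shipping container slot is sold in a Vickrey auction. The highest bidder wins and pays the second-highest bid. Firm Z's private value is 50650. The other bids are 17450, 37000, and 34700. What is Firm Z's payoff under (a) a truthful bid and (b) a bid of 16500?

The highest competing bid is 37000.
Bidding truthfully at 50650: Firm Z has the top bid, wins, and pays the second-highest bid 37000. Payoff = 50650 − 37000 = 13650.
Bidding 16500: the top bid is 37000 (a rival), so Firm Z loses. Payoff = 0.
This is the dominant-strategy logic: truthful bidding weakly beats any alternative.

Truthful: 13650; alternative: 0.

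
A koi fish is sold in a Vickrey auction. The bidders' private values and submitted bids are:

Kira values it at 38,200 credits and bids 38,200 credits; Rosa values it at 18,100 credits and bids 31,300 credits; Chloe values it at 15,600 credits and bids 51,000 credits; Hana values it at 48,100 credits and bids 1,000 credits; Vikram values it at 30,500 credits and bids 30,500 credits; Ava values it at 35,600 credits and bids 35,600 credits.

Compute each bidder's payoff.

Ranking the bids: Chloe 51,000 credits, then Kira 38,200 credits, then Ava 35,600 credits, then Rosa 31,300 credits, then Vikram 30,500 credits, then Hana 1,000 credits.
Chloe has the top bid and wins; the price is the second-highest bid, 38,200 credits.
Chloe's payoff = 15,600 credits − 38,200 credits = -22,600 credits. All other bidders lose, so their payoff is 0.

Payoffs: Kira 0 credits, Rosa 0 credits, Chloe -22,600 credits, Hana 0 credits, Vikram 0 credits, Ava 0 credits.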